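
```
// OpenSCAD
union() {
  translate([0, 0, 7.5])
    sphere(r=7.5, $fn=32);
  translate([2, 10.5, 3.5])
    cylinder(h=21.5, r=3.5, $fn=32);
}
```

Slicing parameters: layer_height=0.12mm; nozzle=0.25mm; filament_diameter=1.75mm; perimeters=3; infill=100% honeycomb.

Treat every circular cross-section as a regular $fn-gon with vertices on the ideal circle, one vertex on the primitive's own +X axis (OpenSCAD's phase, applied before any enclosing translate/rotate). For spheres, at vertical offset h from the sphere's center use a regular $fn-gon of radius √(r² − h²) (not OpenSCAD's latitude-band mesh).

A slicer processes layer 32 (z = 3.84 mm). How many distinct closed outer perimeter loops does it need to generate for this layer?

At z = 3.84 mm: the r=7.5 sphere contributes a regular 32-gon of circumradius √(7.5²−3.66²) = 6.546; the r=3.5 cylinder at (2, 10.5) gives a regular 32-gon of circumradius 3.5 (constant along its height); Merging all regions: the 2 present regions are separate (no shared area or edge), so areas and boundary lengths simply add and each stays a separate island — 2 connected regions. The result has 2 disconnected regions.

2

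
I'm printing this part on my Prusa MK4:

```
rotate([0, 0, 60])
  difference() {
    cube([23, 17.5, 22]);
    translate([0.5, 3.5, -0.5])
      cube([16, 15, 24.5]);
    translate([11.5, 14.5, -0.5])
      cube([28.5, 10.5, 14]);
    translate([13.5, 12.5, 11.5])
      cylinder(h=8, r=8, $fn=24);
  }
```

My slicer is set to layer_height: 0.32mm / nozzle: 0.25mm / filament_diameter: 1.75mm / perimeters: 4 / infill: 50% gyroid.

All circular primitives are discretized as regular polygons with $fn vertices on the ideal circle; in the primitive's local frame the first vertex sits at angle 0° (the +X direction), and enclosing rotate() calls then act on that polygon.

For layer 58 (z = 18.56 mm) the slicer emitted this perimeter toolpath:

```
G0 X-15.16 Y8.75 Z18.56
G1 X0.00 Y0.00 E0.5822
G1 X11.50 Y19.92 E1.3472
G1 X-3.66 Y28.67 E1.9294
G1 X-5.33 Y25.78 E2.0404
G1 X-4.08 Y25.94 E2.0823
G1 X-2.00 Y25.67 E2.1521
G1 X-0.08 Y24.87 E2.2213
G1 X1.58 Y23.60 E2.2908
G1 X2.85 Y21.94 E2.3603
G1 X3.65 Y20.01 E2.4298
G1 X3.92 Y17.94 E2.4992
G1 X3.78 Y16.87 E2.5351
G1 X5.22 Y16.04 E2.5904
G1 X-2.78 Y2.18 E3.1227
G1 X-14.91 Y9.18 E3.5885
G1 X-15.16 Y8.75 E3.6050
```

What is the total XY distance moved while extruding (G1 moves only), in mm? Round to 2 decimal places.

108.39 mm

Sum the Euclidean lengths of each G1 segment: total = 108.39 mm.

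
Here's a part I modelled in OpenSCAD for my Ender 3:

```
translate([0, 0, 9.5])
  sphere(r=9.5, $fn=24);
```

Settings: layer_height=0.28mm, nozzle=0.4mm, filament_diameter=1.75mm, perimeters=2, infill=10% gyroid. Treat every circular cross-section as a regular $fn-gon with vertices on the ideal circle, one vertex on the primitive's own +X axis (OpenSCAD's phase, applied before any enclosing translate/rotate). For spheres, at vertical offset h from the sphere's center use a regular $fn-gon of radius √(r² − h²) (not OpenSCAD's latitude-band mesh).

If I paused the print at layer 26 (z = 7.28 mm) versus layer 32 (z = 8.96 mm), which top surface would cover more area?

Layer 26 (z = 7.28): the r=9.5 sphere contributes a regular 24-gon of circumradius √(9.5²−2.22²) = 9.237 (area = (24/2)·9.237²·sin(360°/24) = 264.99 mm²). So its area = 264.99 mm². Layer 32 (z = 8.96): the r=9.5 sphere slices to a regular 24-gon of circumradius 9.485 (√(r²−h²) with h=0.54 from center) (area = (24/2)·9.485²·sin(360°/24) = 279.40 mm²). So its area = 279.40 mm². Layer 32 is larger (279.40 vs 264.99 mm²).

layer 32 (z = 8.96 mm)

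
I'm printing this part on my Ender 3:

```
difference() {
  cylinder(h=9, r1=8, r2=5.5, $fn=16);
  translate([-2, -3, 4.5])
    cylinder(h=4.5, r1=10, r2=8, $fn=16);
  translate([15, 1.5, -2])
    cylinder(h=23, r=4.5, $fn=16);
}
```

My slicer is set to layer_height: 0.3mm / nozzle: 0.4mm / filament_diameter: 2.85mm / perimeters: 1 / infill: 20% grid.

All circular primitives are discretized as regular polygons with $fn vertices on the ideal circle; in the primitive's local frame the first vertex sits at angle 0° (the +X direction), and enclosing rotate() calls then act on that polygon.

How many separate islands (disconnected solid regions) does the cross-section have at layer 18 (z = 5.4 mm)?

1

At z = 5.4 mm: the cone (r1=8→r2=5.5) has section circumradius 6.500 here — a regular 16-gon; the cone at (-2, -3) contributes a regular 16-gon of circumradius 9.600 (interpolated between r1=10 and r2=8 at t=0.200); the r=4.5 cylinder at (15, 1.5) gives a regular 16-gon of circumradius 4.5 (constant along its height); After the difference (first − rest): starting from the cone, the cone at (-2, -3) partially overlaps it — only the 126.12 mm² overlap (of its 282.14 mm²) is removed, clipping the outline; the r=4.5 cylinder at (15, 1.5) misses the remaining region (no effect) — 1 connected region. Overall, the cross-section is a single solid region. Island count = 1.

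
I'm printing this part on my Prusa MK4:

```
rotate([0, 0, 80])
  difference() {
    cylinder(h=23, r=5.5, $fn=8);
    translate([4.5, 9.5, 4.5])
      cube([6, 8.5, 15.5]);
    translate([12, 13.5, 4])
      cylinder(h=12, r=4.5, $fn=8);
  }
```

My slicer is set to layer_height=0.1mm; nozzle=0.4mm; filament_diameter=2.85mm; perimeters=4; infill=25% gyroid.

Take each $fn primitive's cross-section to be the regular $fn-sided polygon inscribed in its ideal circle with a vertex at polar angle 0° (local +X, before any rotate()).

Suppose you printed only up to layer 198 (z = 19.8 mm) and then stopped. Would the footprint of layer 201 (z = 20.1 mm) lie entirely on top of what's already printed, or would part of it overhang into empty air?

entirely on top

Compare the two slices. At z = 19.8: the cylinder: section is a regular 8-gon, circumradius r=5.5 (area = (8/2)·5.500²·sin(360°/8) = 85.56 mm²); the cube at (4.5, 9.5) is present — its section is the full 6×8.5 rectangle (area 51.00 mm²); the cylinder at (12, 13.5) is absent (z outside [4, 16]); Subtracting the remaining from the first: starting from the r=5.5 cylinder (85.56 mm²), the 6×8.5 cube at (4.5, 9.5) misses the remaining region (no effect) — area = 85.56 mm²; (whole slice rotated 80° about Z — lengths, areas and connectivity unchanged). At z = 20.1: the r=5.5 cylinder contributes a regular 8-gon of circumradius 5.5 (area = (8/2)·5.500²·sin(360°/8) = 85.56 mm²); the cube at (4.5, 9.5) does not reach this height (z outside [4.5, 20]); the cylinder at (12, 13.5) is not intersected at this z (z outside [4, 16]); Subtracting the remaining from the first: none of the subtracted shapes is present at this height, so the r=5.5 cylinder is unchanged — area = 85.56 mm²; (whole slice rotated 80° about Z — lengths, areas and connectivity unchanged). Checking containment: the cross-section at z = 20.1 is a subset of the cross-section at z = 19.8.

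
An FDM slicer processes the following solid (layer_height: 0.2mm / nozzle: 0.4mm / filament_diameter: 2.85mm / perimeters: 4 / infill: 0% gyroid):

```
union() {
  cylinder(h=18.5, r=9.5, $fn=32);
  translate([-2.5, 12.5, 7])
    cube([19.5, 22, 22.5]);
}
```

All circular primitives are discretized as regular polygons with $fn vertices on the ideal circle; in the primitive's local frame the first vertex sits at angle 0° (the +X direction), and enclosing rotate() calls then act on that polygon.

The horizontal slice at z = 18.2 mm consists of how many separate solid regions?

2

At z = 18.2 mm: the r=9.5 cylinder gives a regular 32-gon of circumradius 9.5 (constant along its height); the cube at (-2.5, 12.5) is present — its section is the full 19.5×22 rectangle; Merging all regions: the 2 present regions are separate (no shared area or edge), so areas and boundary lengths simply add and each stays a separate island — 2 connected regions. The result has 2 disconnected regions.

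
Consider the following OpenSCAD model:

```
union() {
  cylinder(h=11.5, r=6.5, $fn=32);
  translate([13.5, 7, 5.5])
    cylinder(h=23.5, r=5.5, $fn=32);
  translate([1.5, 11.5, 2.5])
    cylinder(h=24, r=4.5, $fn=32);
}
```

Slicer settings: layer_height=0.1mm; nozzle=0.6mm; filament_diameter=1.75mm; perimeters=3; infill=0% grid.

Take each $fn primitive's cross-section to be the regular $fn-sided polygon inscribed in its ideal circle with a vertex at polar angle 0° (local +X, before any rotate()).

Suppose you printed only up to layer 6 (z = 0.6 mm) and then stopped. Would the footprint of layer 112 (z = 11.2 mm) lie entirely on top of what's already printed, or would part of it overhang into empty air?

Compare the two slices. At z = 0.6: the r=6.5 cylinder contributes a regular 32-gon of circumradius 6.5 (area = (32/2)·6.500²·sin(360°/32) = 131.88 mm²); the cylinder at (13.5, 7) is not intersected at this z (z outside [5.5, 29]); the cylinder at (1.5, 11.5) is not intersected at this z (z outside [2.5, 26.5]); Merging all regions: only the r=6.5 cylinder is present, so the union is just that shape — area = 131.88 mm². At z = 11.2: the r=6.5 cylinder contributes a regular 32-gon of circumradius 6.5 (area = (32/2)·6.500²·sin(360°/32) = 131.88 mm²); the r=5.5 cylinder at (13.5, 7) gives a regular 32-gon of circumradius 5.5 (constant along its height) (area = (32/2)·5.500²·sin(360°/32) = 94.42 mm²); the cylinder at (1.5, 11.5): section is a regular 32-gon, circumradius r=4.5 (area = (32/2)·4.500²·sin(360°/32) = 63.21 mm²); Combining (union): the 3 present regions are separate (no shared area or edge), so areas and boundary lengths simply add and each stays a separate island — area = 289.51 mm². Checking containment: at z = 11.2 the cross-section extends beyond the z = 0.6 cross-section by about 157.63 mm².

part overhangs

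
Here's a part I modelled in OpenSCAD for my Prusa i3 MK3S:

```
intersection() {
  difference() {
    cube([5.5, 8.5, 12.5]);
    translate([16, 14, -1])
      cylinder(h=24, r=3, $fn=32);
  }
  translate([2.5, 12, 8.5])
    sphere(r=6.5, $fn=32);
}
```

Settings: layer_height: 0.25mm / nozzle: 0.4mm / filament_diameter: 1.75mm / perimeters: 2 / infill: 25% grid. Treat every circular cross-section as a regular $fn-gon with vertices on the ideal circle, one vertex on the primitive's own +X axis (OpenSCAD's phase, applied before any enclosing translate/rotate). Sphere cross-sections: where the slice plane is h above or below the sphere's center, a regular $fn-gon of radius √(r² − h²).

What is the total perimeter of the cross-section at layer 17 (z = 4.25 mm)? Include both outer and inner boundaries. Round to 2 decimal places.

12.45 mm

At z = 4.25 mm: the 5.5×8.5 cube contributes its full rectangle (perimeter 28.00 mm); the cylinder at (16, 14): section is a regular 32-gon, circumradius r=3 (perimeter = 2·32·3.000·sin(180°/32) = 18.82 mm); Taking the first minus the rest: starting from the 5.5×8.5 cube, the r=3 cylinder at (16, 14) misses the remaining region (no effect) — boundary = 28.00 mm; the r=6.5 sphere at (2.5, 12) contributes a regular 32-gon of circumradius √(6.5²−4.25²) = 4.918 (perimeter = 2·32·4.918·sin(180°/32) = 30.85 mm); After intersecting: the r=6.5 sphere at (2.5, 12) partially overlaps the result so far; clipping to the common part keeps 6.18 mm² — boundary = 12.45 mm. Overall, the cross-section is a single solid region. Total boundary length (outer) = 12.45 mm.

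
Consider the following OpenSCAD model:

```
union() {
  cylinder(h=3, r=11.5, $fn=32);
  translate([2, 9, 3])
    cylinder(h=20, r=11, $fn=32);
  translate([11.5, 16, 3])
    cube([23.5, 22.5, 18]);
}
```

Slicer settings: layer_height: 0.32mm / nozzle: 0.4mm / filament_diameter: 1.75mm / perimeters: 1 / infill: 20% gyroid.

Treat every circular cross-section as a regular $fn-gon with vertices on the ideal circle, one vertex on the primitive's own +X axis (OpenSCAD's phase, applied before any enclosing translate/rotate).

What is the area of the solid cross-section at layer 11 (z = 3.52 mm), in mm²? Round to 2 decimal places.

At z = 3.52 mm: the cylinder does not reach this height (z outside [0, 3]); the r=11 cylinder at (2, 9) gives a regular 32-gon of circumradius 11 (constant along its height) (area = (32/2)·11.000²·sin(360°/32) = 377.69 mm²); the cube at (11.5, 16) is present — its section is the full 23.5×22.5 rectangle (area 528.75 mm²); Combining (union): the 2 present regions are separate (no shared area or edge), so areas and boundary lengths simply add and each stays a separate island — area = 906.44 mm². Overall, the cross-section has 2 separate islands. Net area = 906.44 mm².

906.44 mm²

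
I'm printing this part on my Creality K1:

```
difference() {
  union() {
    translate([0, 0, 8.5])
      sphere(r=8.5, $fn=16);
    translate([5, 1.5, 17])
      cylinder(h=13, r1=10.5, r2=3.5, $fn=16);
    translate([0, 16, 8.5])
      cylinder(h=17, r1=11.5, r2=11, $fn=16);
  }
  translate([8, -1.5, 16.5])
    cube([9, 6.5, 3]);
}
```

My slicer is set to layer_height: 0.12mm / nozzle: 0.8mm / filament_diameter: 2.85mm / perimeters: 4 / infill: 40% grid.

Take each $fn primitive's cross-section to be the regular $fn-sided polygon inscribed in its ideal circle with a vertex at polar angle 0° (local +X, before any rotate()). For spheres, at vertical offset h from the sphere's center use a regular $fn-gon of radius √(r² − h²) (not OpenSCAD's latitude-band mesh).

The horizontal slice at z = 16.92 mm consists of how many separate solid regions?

2

At z = 16.92 mm: the sphere: section is a regular 16-gon, circumradius = √(r²−h²) = √(8.5²−8.42²) = 1.163; the cone at (5, 1.5) is absent (z outside [17, 30]); the cone at (0, 16) (r1=11.5→r2=11) has section circumradius 11.252 here — a regular 16-gon; Taking the union: the 2 present regions are separate (no shared area or edge), so areas and boundary lengths simply add and each stays a separate island — 2 connected regions; the cube at (8, -1.5) is present — its section is the full 9×6.5 rectangle; After the difference (first − rest): starting from that combined region, the 9×6.5 cube at (8, -1.5) misses the remaining region (no effect) — 2 connected regions. The result has 2 disconnected regions.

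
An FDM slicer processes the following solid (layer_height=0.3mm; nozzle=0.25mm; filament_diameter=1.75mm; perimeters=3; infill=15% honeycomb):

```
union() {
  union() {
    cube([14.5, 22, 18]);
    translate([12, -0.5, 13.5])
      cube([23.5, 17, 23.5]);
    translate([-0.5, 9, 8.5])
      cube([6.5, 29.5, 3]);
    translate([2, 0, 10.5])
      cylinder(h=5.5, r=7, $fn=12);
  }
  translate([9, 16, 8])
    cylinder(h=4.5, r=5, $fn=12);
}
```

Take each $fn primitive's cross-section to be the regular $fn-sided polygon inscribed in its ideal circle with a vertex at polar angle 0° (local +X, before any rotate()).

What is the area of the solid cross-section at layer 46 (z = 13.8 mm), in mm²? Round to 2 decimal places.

At z = 13.8 mm: the cube is present — its section is the full 14.5×22 rectangle (area 319.00 mm²); the cube at (12, -0.5) is present — its section is the full 23.5×17 rectangle (area 399.50 mm²); the cube at (-0.5, 9) is not intersected at this z (z outside [8.5, 11.5]); the cylinder at (2, 0): section is a regular 12-gon, circumradius r=7 (area = (12/2)·7.000²·sin(360°/12) = 147.00 mm²); Combining (union): the regions partially overlap — summed areas 865.50 mm² minus the doubly-counted overlap 91.46 mm² gives 774.04 mm² — area = 774.04 mm²; the cylinder at (9, 16) is absent (z outside [8, 12.5]); Merging all regions: only that combined region is present, so the union is just that shape — area = 774.04 mm². Overall, the cross-section is a single solid region. Net area = 774.04 mm².

774.04 mm²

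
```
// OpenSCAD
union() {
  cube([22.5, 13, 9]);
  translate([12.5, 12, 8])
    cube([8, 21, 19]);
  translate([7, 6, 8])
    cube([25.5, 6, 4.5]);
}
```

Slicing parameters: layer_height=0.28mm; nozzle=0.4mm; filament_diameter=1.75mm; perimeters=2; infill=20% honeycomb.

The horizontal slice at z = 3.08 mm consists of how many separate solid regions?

At z = 3.08 mm: the 22.5×13 cube contributes its full rectangle; the cube at (12.5, 12) is absent (z outside [8, 27]); the cube at (7, 6) is not intersected at this z (z outside [8, 12.5]); Combining (union): only the 22.5×13 cube is present, so the union is just that shape — 1 connected region. The result has 1 disconnected region.

1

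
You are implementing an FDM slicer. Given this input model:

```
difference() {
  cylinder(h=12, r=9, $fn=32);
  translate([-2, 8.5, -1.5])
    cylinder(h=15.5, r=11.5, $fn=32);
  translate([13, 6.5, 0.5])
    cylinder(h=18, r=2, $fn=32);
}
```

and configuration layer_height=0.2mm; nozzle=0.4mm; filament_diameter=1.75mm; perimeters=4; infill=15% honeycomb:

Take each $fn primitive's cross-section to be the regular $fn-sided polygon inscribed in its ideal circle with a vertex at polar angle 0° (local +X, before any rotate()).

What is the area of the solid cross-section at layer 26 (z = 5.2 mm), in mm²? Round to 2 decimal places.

100.83 mm²

At z = 5.2 mm: the r=9 cylinder contributes a regular 32-gon of circumradius 9 (area = (32/2)·9.000²·sin(360°/32) = 252.84 mm²); the r=11.5 cylinder at (-2, 8.5) contributes a regular 32-gon of circumradius 11.5 (area = (32/2)·11.500²·sin(360°/32) = 412.81 mm²); the r=2 cylinder at (13, 6.5) contributes a regular 32-gon of circumradius 2 (area = (32/2)·2.000²·sin(360°/32) = 12.49 mm²); Taking the first minus the rest: starting from the r=9 cylinder (252.84 mm²), the r=11.5 cylinder at (-2, 8.5) partially overlaps it — only the 152.01 mm² overlap (of its 412.81 mm²) is removed, clipping the outline; the r=2 cylinder at (13, 6.5) misses the remaining region (no effect) — area = 100.83 mm². Overall, the cross-section is a single solid region. Net area = 100.83 mm².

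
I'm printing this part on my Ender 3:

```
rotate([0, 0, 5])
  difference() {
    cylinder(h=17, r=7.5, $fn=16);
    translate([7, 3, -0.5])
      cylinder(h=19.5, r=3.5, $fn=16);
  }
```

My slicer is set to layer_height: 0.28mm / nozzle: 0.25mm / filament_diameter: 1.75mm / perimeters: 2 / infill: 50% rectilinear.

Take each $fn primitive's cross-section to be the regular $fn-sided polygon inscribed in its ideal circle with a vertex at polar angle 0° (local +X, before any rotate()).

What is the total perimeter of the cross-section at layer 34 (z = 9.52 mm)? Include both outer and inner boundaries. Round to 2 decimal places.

48.85 mm

At z = 9.52 mm: the r=7.5 cylinder contributes a regular 16-gon of circumradius 7.5 (perimeter = 2·16·7.500·sin(180°/16) = 46.82 mm); the r=3.5 cylinder at (7, 3) contributes a regular 16-gon of circumradius 3.5 (perimeter = 2·16·3.500·sin(180°/16) = 21.85 mm); Taking the first minus the rest: starting from the r=7.5 cylinder, the r=3.5 cylinder at (7, 3) partially overlaps it — only the 15.53 mm² overlap (of its 37.50 mm²) is removed, clipping the outline — boundary = 48.85 mm; (rotated 5° about Z; rotation is an isometry so areas/perimeters/island counts are preserved). Overall, the cross-section is a single solid region. Total boundary length (outer) = 48.85 mm.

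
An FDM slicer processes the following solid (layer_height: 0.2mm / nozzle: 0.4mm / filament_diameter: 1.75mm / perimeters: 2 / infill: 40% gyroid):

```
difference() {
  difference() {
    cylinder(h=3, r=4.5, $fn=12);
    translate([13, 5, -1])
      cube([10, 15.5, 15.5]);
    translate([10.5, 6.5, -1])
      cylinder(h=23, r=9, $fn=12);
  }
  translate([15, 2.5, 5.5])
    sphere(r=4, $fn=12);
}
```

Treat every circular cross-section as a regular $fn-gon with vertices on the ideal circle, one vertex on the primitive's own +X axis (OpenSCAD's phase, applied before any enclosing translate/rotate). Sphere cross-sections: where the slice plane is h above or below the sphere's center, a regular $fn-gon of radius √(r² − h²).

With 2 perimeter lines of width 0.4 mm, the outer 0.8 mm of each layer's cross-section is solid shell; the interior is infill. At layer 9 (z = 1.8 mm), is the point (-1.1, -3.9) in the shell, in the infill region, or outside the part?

shell

At z = 1.8 mm: the cylinder: section is a regular 12-gon, circumradius r=4.5; the 10×15.5 cube at (13, 5) contributes its full rectangle; the r=9 cylinder at (10.5, 6.5) gives a regular 12-gon of circumradius 9 (constant along its height); Taking the first minus the rest: starting from the r=4.5 cylinder, the 10×15.5 cube at (13, 5) misses the remaining region (no effect); the r=9 cylinder at (10.5, 6.5) partially overlaps it — only the 2.48 mm² overlap (of its 243.00 mm²) is removed, clipping the outline — 1 connected region; the r=4 sphere at (15, 2.5) contributes a regular 12-gon of circumradius √(4²−3.7²) = 1.520; Taking the first minus the rest: starting from the result so far, the r=4 sphere at (15, 2.5) misses the remaining region (no effect) — 1 connected region. Overall, the cross-section is a single solid region. The nearest boundary edge runs (-0.00, -4.50)→(-2.25, -3.90); distance from the point to it = 0.29 mm. The point is inside the cross-section, 0.29 mm from the nearest boundary — within the 0.8 mm shell band (2 × 0.4).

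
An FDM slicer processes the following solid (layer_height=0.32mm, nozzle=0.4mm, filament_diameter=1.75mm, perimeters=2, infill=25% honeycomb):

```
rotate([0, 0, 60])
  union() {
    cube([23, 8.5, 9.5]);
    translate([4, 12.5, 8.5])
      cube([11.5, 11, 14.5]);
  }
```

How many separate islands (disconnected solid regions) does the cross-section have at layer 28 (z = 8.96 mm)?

At z = 8.96 mm: the 23×8.5 cube contributes its full rectangle; the cube at (4, 12.5) is present — its section is the full 11.5×11 rectangle; Merging all regions: the 2 present regions are separate (no shared area or edge), so areas and boundary lengths simply add and each stays a separate island — 2 connected regions; (whole slice rotated 60° about Z — lengths, areas and connectivity unchanged). Overall, the cross-section has 2 separate islands. Island count = 2.

2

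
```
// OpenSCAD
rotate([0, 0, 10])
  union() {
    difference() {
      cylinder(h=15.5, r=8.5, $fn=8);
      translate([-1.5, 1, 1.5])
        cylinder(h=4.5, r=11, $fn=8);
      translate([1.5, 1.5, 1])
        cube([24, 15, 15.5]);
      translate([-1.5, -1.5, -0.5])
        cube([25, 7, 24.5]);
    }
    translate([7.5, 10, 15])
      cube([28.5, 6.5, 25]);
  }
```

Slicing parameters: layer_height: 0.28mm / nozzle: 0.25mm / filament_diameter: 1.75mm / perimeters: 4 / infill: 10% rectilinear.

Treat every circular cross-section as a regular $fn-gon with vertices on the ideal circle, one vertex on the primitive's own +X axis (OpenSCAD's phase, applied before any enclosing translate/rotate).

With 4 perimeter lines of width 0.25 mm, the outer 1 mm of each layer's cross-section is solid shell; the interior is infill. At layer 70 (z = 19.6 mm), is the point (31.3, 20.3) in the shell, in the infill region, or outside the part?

At z = 19.6 mm: the cylinder is absent (z outside [0, 15.5]); the cylinder at (-1.5, 1) is not intersected at this z (z outside [1.5, 6]); the cube at (1.5, 1.5) does not reach this height (z outside [1, 16.5]); the 25×7 cube at (-1.5, -1.5) contributes its full rectangle; Taking the first minus the rest: the first operand is absent here, so nothing remains; the cube at (7.5, 10) (footprint 28.5×6.5) is included at this height; Taking the union: only the 28.5×6.5 cube at (7.5, 10) is present, so the union is just that shape — 1 connected region; (rotated 10° about Z; rotation is an isometry so areas/perimeters/island counts are preserved). Overall, the cross-section is a single solid region. Undo the 10° rotation: the query point maps to (34.350, 14.556) in the un-rotated model frame. The nearest boundary edge runs (36.00, 10.00)→(36.00, 16.50); distance from the point to it = 1.65 mm. The point is inside the cross-section and 1.65 mm from the nearest boundary — more than the 1 mm shell width (4 × 0.25), so it's in the infill interior.

infill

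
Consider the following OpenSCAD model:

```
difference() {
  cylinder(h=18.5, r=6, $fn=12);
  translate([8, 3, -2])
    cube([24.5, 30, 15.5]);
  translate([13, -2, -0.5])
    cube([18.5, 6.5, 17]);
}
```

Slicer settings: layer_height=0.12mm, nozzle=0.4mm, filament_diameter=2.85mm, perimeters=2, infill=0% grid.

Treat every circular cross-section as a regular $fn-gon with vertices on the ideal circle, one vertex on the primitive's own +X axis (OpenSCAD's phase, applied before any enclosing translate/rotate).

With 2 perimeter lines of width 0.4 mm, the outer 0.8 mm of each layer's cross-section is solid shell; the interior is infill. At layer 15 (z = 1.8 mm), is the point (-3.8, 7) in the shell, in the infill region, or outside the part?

outside

At z = 1.8 mm: the r=6 cylinder gives a regular 12-gon of circumradius 6 (constant along its height); the 24.5×30 cube at (8, 3) contributes its full rectangle; the cube at (13, -2) is present — its section is the full 18.5×6.5 rectangle; Taking the first minus the rest: starting from the r=6 cylinder, the 24.5×30 cube at (8, 3) misses the remaining region (no effect); the 18.5×6.5 cube at (13, -2) misses the remaining region (no effect) — 1 connected region. Overall, the cross-section is a single solid region. The nearest boundary edge runs (-5.20, 3.00)→(-3.00, 5.20); distance from the point to it = 1.97 mm. The point is not inside any of the regions above, so it lies outside the cross-section (1.97 mm from the nearest boundary).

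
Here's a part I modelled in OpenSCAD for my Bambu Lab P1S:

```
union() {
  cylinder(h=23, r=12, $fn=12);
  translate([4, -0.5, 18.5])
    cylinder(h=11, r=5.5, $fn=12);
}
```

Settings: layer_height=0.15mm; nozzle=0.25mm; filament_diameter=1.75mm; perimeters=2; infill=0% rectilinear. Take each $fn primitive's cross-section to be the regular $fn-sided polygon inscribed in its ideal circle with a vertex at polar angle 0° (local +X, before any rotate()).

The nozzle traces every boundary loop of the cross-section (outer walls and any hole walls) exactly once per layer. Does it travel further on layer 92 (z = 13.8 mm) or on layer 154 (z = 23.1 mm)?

Layer 92 (z = 13.8): the r=12 cylinder gives a regular 12-gon of circumradius 12 (constant along its height) (perimeter = 2·12·12.000·sin(180°/12) = 74.54 mm); the cylinder at (4, -0.5) is not intersected at this z (z outside [18.5, 29.5]); Merging all regions: only the r=12 cylinder is present, so the union is just that shape — boundary = 74.54 mm. So its perimeter = 74.54 mm. Layer 154 (z = 23.1): the cylinder does not reach this height (z outside [0, 23]); the r=5.5 cylinder at (4, -0.5) contributes a regular 12-gon of circumradius 5.5 (perimeter = 2·12·5.500·sin(180°/12) = 34.16 mm); Merging all regions: only the r=5.5 cylinder at (4, -0.5) is present, so the union is just that shape — boundary = 34.16 mm. So its perimeter = 34.16 mm. Layer 92 is larger (74.54 vs 34.16 mm).

layer 92 (z = 13.8 mm)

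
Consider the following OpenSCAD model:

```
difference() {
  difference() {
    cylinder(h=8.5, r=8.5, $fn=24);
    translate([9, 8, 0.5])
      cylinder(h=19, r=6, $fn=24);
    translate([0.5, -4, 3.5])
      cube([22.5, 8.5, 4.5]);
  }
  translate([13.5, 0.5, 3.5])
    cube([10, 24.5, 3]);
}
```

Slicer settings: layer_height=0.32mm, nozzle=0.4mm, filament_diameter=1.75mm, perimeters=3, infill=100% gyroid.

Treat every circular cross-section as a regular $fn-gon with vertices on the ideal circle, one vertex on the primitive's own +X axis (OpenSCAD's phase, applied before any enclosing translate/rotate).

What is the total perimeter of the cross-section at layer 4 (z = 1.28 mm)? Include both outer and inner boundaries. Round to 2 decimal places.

At z = 1.28 mm: the r=8.5 cylinder contributes a regular 24-gon of circumradius 8.5 (perimeter = 2·24·8.500·sin(180°/24) = 53.25 mm); the r=6 cylinder at (9, 8) gives a regular 24-gon of circumradius 6 (constant along its height) (perimeter = 2·24·6.000·sin(180°/24) = 37.59 mm); the cube at (0.5, -4) does not reach this height (z outside [3.5, 8]); After the difference (first − rest): starting from the r=8.5 cylinder, the r=6 cylinder at (9, 8) partially overlaps it — only the 12.54 mm² overlap (of its 111.81 mm²) is removed, clipping the outline — boundary = 53.65 mm; the cube at (13.5, 0.5) is absent (z outside [3.5, 6.5]); Taking the first minus the rest: none of the subtracted shapes is present at this height, so the result so far is unchanged — boundary = 53.65 mm. Overall, the cross-section is a single solid region. Total boundary length (outer) = 53.65 mm.

53.65 mm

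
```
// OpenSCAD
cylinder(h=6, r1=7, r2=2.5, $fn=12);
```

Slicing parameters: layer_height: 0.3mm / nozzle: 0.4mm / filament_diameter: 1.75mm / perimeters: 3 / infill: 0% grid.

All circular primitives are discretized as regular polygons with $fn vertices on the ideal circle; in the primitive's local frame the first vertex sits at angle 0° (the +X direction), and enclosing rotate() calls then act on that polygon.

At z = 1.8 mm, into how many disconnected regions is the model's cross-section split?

1

At z = 1.8 mm: the cone: at t=0.300 of its height the radius interpolates to r₁+(r₂−r₁)t = 5.650, giving a regular 12-gon of that circumradius. The result has 1 disconnected region.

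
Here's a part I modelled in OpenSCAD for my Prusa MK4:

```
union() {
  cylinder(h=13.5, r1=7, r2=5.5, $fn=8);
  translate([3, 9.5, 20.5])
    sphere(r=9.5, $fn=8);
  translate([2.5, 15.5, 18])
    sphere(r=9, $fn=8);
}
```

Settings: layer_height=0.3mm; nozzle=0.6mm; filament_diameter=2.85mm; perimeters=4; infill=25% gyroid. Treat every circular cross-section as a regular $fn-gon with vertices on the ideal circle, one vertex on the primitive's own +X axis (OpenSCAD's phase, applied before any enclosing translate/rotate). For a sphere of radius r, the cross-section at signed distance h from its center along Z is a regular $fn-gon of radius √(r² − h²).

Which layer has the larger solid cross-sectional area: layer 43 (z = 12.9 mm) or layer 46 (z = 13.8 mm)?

Layer 43 (z = 12.9): the cone contributes a regular 8-gon of circumradius 5.567 (interpolated between r1=7 and r2=5.5 at t=0.956) (area = (8/2)·5.567²·sin(360°/8) = 87.65 mm²); the r=9.5 sphere at (3, 9.5) contributes a regular 8-gon of circumradius √(9.5²−7.6²) = 5.700 (area = (8/2)·5.700²·sin(360°/8) = 91.90 mm²); the r=9 sphere at (2.5, 15.5) contributes a regular 8-gon of circumradius √(9²−5.1²) = 7.416 (area = (8/2)·7.416²·sin(360°/8) = 155.54 mm²); Combining (union): the regions partially overlap — summed areas 335.08 mm² minus the doubly-counted overlap 50.58 mm² gives 284.50 mm² — area = 284.50 mm². So its area = 284.50 mm². Layer 46 (z = 13.8): the cone does not reach this height (z outside [0, 13.5]); the r=9.5 sphere at (3, 9.5) slices to a regular 8-gon of circumradius 6.735 (√(r²−h²) with h=6.7 from center) (area = (8/2)·6.735²·sin(360°/8) = 128.30 mm²); the r=9 sphere at (2.5, 15.5) slices to a regular 8-gon of circumradius 7.960 (√(r²−h²) with h=4.2 from center) (area = (8/2)·7.960²·sin(360°/8) = 179.21 mm²); Merging all regions: the regions partially overlap — summed areas 307.51 mm² minus the doubly-counted overlap 70.93 mm² gives 236.58 mm² — area = 236.58 mm². So its area = 236.58 mm². Layer 43 is larger (284.50 vs 236.58 mm²).

layer 43 (z = 12.9 mm)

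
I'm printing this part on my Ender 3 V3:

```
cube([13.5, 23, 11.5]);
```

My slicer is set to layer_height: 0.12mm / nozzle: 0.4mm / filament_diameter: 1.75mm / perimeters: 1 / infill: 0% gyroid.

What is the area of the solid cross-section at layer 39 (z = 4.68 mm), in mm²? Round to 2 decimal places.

310.50 mm²

At z = 4.68 mm: the 13.5×23 cube contributes its full rectangle (area 310.50 mm²). Overall, the cross-section is a single solid region. Net area = 310.50 mm².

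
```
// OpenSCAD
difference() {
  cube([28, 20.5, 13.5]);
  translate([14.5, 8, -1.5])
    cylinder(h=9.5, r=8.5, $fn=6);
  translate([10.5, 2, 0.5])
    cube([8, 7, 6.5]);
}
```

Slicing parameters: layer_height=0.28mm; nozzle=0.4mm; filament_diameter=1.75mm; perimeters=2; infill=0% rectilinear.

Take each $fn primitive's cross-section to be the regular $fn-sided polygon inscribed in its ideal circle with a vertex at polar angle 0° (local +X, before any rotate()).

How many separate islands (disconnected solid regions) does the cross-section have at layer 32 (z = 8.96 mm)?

1

At z = 8.96 mm: the 28×20.5 cube contributes its full rectangle; the cylinder at (14.5, 8) is absent (z outside [-1.5, 8]); the cube at (10.5, 2) is not intersected at this z (z outside [0.5, 7]); After the difference (first − rest): none of the subtracted shapes is present at this height, so the 28×20.5 cube is unchanged — 1 connected region. Overall, the cross-section is a single solid region. Island count = 1.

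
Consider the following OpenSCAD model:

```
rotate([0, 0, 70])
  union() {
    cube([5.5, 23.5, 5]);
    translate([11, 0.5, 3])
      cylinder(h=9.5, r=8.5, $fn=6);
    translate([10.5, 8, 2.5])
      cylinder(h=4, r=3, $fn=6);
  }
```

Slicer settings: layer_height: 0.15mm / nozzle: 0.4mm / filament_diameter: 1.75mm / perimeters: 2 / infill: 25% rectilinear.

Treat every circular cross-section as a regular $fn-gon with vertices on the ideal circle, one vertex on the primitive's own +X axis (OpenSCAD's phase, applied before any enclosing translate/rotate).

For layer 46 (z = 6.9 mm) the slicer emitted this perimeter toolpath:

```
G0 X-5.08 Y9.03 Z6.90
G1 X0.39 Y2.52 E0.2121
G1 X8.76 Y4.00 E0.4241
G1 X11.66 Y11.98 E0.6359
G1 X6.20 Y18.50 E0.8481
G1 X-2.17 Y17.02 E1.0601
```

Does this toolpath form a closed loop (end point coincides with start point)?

no

Start point (G0): (-5.08, 9.03). End point (last G1): the path does not return to the start — open.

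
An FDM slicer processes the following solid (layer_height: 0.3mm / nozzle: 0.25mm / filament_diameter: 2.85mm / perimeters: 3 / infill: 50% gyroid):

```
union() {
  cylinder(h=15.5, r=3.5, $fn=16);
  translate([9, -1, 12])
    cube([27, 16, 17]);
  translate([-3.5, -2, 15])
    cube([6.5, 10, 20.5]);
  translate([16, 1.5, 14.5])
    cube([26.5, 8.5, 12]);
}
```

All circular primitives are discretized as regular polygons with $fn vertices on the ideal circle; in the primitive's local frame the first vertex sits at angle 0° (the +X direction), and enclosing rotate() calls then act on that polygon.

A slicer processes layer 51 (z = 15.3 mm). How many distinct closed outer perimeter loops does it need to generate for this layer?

2

At z = 15.3 mm: the r=3.5 cylinder gives a regular 16-gon of circumradius 3.5 (constant along its height); the cube at (9, -1) is present — its section is the full 27×16 rectangle; the cube at (-3.5, -2) is present — its section is the full 6.5×10 rectangle; the 26.5×8.5 cube at (16, 1.5) contributes its full rectangle; Merging all regions: the regions partially overlap (shared area 200.69 mm²), so overlapping operands fuse into one piece — 2 connected regions. The result has 2 disconnected regions.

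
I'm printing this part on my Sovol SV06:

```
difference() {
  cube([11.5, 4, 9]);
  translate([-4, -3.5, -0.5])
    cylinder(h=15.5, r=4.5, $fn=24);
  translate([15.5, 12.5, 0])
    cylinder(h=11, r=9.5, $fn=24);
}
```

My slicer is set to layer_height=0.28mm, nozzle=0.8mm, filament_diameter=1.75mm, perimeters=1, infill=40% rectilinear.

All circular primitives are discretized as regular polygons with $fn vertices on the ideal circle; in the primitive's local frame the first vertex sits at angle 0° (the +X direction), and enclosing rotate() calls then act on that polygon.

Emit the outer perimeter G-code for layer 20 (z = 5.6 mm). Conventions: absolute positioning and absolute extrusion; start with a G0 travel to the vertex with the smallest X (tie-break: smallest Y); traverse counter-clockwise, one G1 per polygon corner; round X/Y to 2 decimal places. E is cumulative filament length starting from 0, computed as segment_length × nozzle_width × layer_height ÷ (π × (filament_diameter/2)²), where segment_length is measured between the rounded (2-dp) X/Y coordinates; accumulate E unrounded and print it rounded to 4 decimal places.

G0 X0.00 Y0.00 Z5.60
G1 X11.50 Y0.00 E1.0710
G1 X11.50 Y3.96 E1.4398
G1 X11.41 Y4.00 E1.4489
G1 X0.00 Y4.00 E2.5115
G1 X0.00 Y0.00 E2.8840

At z = 5.6 mm: the 11.5×4 cube contributes its full rectangle; the cylinder at (-4, -3.5): section is a regular 24-gon, circumradius r=4.5; the r=9.5 cylinder at (15.5, 12.5) contributes a regular 24-gon of circumradius 9.5; Taking the first minus the rest: starting from the 11.5×4 cube, the r=4.5 cylinder at (-4, -3.5) misses the remaining region (no effect); the r=9.5 cylinder at (15.5, 12.5) partially overlaps it — only the 0.00 mm² overlap (of its 280.30 mm²) is removed, clipping the outline — 1 connected region. The outline is a single polygon with 5 vertices. Extrusion per mm of travel: 0.8 × 0.28 / (π × 0.875²) = 0.093128. Accumulating E over each segment gives final E = 2.8840.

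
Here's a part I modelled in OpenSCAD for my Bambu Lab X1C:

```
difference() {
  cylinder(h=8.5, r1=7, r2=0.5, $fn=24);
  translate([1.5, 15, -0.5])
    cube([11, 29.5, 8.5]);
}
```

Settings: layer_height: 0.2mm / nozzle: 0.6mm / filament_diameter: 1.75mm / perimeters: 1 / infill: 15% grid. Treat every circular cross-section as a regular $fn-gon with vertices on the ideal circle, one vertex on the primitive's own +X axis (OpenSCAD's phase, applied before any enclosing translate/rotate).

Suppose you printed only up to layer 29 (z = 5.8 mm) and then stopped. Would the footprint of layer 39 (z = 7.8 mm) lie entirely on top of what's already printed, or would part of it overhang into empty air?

entirely on top

Compare the two slices. At z = 5.8: the cone (r1=7→r2=0.5) has section circumradius 2.565 here — a regular 24-gon (area = (24/2)·2.565²·sin(360°/24) = 20.43 mm²); the 11×29.5 cube at (1.5, 15) contributes its full rectangle (area 324.50 mm²); After the difference (first − rest): starting from the cone (20.43 mm²), the 11×29.5 cube at (1.5, 15) misses the remaining region (no effect) — area = 20.43 mm². At z = 7.8: the cone: at t=0.918 of its height the radius interpolates to r₁+(r₂−r₁)t = 1.035, giving a regular 24-gon of that circumradius (area = (24/2)·1.035²·sin(360°/24) = 3.33 mm²); the cube at (1.5, 15) (footprint 11×29.5) is included at this height (area 324.50 mm²); After the difference (first − rest): starting from the cone (3.33 mm²), the 11×29.5 cube at (1.5, 15) misses the remaining region (no effect) — area = 3.33 mm². Checking containment: the cross-section at z = 7.8 is a subset of the cross-section at z = 5.8.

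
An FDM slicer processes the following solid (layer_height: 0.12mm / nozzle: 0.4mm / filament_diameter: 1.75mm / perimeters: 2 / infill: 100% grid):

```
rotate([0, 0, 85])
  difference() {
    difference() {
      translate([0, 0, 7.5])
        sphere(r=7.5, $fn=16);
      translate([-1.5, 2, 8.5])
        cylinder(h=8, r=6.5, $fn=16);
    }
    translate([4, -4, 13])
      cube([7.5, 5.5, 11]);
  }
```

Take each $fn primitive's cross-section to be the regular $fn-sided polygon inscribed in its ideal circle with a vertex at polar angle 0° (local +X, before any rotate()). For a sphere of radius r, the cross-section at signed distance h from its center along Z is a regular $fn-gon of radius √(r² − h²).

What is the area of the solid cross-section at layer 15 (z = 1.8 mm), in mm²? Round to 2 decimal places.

At z = 1.8 mm: the r=7.5 sphere contributes a regular 16-gon of circumradius √(7.5²−5.7²) = 4.874 (area = (16/2)·4.874²·sin(360°/16) = 72.74 mm²); the cylinder at (-1.5, 2) is not intersected at this z (z outside [8.5, 16.5]); Taking the first minus the rest: none of the subtracted shapes is present at this height, so the r=7.5 sphere is unchanged — area = 72.74 mm²; the cube at (4, -4) does not reach this height (z outside [13, 24]); Taking the first minus the rest: none of the subtracted shapes is present at this height, so that combined region is unchanged — area = 72.74 mm²; (rotated 85° about Z; rotation is an isometry so areas/perimeters/island counts are preserved). Overall, the cross-section is a single solid region. Net area = 72.74 mm².

72.74 mm²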